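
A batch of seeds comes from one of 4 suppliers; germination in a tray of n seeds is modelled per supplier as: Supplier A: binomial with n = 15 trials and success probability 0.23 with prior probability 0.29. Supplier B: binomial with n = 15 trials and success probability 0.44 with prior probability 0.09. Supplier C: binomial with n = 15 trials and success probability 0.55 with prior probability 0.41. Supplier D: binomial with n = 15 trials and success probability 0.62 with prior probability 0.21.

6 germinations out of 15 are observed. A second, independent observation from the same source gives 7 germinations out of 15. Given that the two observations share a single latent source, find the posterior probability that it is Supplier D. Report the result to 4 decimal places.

0.0802

Apply Bayes' rule: the posterior for each component is proportional to its prior times its likelihood at x.
Since both observations come from the same component, the likelihood for component k is f_k(x₁)·f_k(x₂).
  L_A = [0.0704998] × [0.027075] = 0.00190878
  L_B = [0.196704] × [0.198711] = 0.0390871
  L_C = [0.104832] × [0.164736] = 0.0172695
  L_D = [0.0469685] × [0.0985279] = 0.00462771
Unnormalised posteriors:
  π_A·L_A = 0.29 × 0.00190878 = 0.000553547
  π_B·L_B = 0.09 × 0.0390871 = 0.00351784
  π_C·L_C = 0.41 × 0.0172695 = 0.0070805
  π_D·L_D = 0.21 × 0.00462771 = 0.000971818
Marginal: 0.000553547 + 0.00351784 + 0.0070805 + 0.000971818 = 0.0121237
P(Supplier D | data) ≈ 0.0802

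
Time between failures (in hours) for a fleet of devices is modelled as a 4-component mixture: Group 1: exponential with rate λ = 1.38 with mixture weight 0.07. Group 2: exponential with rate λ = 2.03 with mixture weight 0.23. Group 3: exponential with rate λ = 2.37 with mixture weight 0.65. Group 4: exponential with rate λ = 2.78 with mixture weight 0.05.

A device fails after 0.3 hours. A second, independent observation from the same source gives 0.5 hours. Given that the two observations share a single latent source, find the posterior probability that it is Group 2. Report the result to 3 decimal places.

0.228

The responsibility of component k is P(Z=k) f_k(x) divided by Σ_j P(Z=j) f_j(x).
Since both observations come from the same component, the likelihood for component k is f_k(x₁)·f_k(x₂).
  f_1 = [1.38·e^(−1.38·0.3) = 1.38·e^(−0.4140) = 0.912181] × [0.692175] = 0.631389
  f_2 = [2.03·e^(−2.03·0.3) = 2.03·e^(−0.6090) = 1.10411] × [0.735677] = 0.812265
  f_3 = [2.37·e^(−2.37·0.3) = 2.37·e^(−0.7110) = 1.16403] × [0.724618] = 0.843479
  f_4 = [2.78·e^(−2.78·0.3) = 2.78·e^(−0.8340) = 1.20738] × [0.692429] = 0.836024
Prior × likelihood for each component:
  P(Z=1)·f_1 = 0.07 × 0.631389 = 0.0441972
  P(Z=2)·f_2 = 0.23 × 0.812265 = 0.186821
  P(Z=3)·f_3 = 0.65 × 0.843479 = 0.548261
  P(Z=4)·f_4 = 0.05 × 0.836024 = 0.0418012
Denominator: 0.0441972 + 0.186821 + 0.548261 + 0.0418012 = 0.821081
P(Group 2 | x₁, x₂) ≈ 0.228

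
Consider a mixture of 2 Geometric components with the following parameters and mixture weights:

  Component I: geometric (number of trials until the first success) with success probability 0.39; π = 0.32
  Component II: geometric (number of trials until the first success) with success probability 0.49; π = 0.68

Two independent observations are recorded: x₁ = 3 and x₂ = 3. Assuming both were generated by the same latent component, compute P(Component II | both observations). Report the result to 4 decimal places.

P(component k | x) = P(Z=k)·f_k(x) / marginal(x), where marginal(x) = Σ_j P(Z=j)·f_j(x).
Since both observations come from the same component, the likelihood for component k is f_k(x₁)·f_k(x₂).
  f_I = [0.39·(1−0.39)^2 = 0.39·0.3721 = 0.145119] × [0.145119] = 0.0210595
  f_II = [0.49·(1−0.49)^2 = 0.49·0.2601 = 0.127449] × [0.127449] = 0.0162432
Unnormalised posteriors:
  P(Z=I)·f_I = 0.32 × 0.0210595 = 0.00673905
  P(Z=II)·f_II = 0.68 × 0.0162432 = 0.0110454
Evidence: 0.00673905 + 0.0110454 = 0.0177845
So the posterior for Component II is 0.0110454 / 0.0177845 ≈ 0.6211.

0.6211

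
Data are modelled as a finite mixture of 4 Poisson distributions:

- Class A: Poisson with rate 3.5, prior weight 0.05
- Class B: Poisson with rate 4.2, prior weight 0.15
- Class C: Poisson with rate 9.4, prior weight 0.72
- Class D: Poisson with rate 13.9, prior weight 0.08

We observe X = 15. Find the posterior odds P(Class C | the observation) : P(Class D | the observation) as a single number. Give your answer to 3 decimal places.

2.292

Only the two components matter; the odds are (π_i f_i(x)) / (π_j f_j(x)).
Evaluate each component's likelihood at the observed value:
  L_A = e^(−3.5)·3.5^15/15! = 3.34573e-06
  L_B = e^(−4.2)·4.2^15/15! = 2.55978e-05
  L_C = e^(−9.4)·9.4^15/15! = 0.0250063
  L_D = e^(−13.9)·13.9^15/15! = 0.0981814
Odds = (0.72/0.08) × (0.0250063/0.0981814) = 9 × 0.254695 ≈ 2.292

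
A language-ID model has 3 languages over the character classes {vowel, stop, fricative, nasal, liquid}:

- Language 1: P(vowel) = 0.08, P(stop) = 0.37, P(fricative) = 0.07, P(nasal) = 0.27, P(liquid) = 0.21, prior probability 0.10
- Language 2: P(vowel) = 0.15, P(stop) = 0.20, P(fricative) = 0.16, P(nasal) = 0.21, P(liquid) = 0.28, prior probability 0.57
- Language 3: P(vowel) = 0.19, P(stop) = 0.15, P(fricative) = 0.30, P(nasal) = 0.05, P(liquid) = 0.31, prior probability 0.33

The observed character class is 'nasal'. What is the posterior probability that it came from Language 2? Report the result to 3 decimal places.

By Bayes' theorem, P(k | x) = π_k f_k(x) / Σ_j π_j f_j(x).
Component likelihoods at x = 'nasal':
  p_1 = P(nasal | comp) = 0.27
  p_2 = P(nasal | comp) = 0.21
  p_3 = P(nasal | comp) = 0.05
Unnormalised posteriors:
  π_1·p_1 = 0.10 × 0.27 = 0.027
  π_2·p_2 = 0.57 × 0.21 = 0.1197
  π_3·p_3 = 0.33 × 0.05 = 0.0165
Normaliser: 0.027 + 0.1197 + 0.0165 = 0.1632
P(Language 2 | the observation) = 0.1197 / 0.1632 ≈ 0.733

0.733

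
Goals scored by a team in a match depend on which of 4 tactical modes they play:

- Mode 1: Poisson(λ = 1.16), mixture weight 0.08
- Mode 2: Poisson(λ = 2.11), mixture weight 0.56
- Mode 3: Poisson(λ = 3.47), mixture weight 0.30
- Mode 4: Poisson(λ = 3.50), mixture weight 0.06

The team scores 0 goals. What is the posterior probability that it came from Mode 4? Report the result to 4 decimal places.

0.0174

The responsibility of component k is π_k f_k(x) divided by Σ_j π_j f_j(x).
Poisson probabilities:
  L_1 = e^(−1.16)·1.16^0/0! = 0.313486
  L_2 = e^(−2.11)·2.11^0/0! = 0.121238
  L_3 = e^(−3.47)·3.47^0/0! = 0.031117
  L_4 = e^(−3.50)·3.50^0/0! = 0.0301974
Prior × likelihood for each component:
  π_1·L_1 = 0.08 × 0.313486 = 0.0250789
  π_2·L_2 = 0.56 × 0.121238 = 0.0678933
  π_3·L_3 = 0.30 × 0.031117 = 0.00933511
  π_4·L_4 = 0.06 × 0.0301974 = 0.00181184
Marginal: 0.0250789 + 0.0678933 + 0.00933511 + 0.00181184 = 0.104119
P(Mode 4 | 0 goals) ≈ 0.0174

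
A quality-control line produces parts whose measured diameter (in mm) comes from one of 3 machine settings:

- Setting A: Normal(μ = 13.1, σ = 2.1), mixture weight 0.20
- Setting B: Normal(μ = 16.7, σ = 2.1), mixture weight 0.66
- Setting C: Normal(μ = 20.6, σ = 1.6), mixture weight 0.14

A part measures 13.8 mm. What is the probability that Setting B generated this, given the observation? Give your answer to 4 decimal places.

Apply Bayes' rule: the posterior for each component is proportional to its prior times its likelihood at x.
Normal densities:
  p_A = 0.179706
  p_B = 0.0732124
  p_C = 2.98241e-05
Prior × likelihood for each component:
  π_A·p_A = 0.20 × 0.179706 = 0.0359413
  π_B·p_B = 0.66 × 0.0732124 = 0.0483202
  π_C·p_C = 0.14 × 2.98241e-05 = 4.17538e-06
Denominator: 0.0359413 + 0.0483202 + 4.17538e-06 = 0.0842656
Responsibility of Setting B: 0.0483202 / 0.0842656 ≈ 0.5734

0.5734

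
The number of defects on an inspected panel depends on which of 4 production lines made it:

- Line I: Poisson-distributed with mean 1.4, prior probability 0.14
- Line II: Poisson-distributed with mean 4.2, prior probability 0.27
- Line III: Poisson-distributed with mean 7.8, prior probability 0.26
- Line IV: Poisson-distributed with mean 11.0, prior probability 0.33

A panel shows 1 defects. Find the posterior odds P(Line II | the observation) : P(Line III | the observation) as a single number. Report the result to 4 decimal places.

Since P(k|x) ∝ π_k f_k(x), the posterior odds are π_i f_i(x) / (π_j f_j(x)).
Component likelihoods at x = 1 defects:
  f_I = 0.345236
  f_II = 0.0629814
  f_III = 0.00319593
  f_IV = 0.000183719
Posterior odds = (π_II·f_II) / (π_III·f_III) = (0.27·0.0629814) / (0.26·0.00319593) = 0.017005 / 0.000830943 ≈ 20.4647

20.4647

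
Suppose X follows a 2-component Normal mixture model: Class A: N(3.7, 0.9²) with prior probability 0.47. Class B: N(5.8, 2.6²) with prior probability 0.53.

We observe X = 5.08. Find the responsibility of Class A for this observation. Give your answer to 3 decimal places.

Apply Bayes' rule: the posterior for each component is proportional to its prior times its likelihood at x.
Evaluate each component's likelihood at the observed value:
  f_A = (1/(0.9·√(2π)))·exp(−(5.08−3.7)²/(2·0.9²)) = 0.443269·exp(-1.17556) = 0.136814
  f_B = (1/(2.6·√(2π)))·exp(−(5.08−5.8)²/(2·2.6²)) = 0.153439·exp(-0.03834) = 0.147667
Multiply by the mixture weights:
  P(Z=A)·f_A = 0.47 × 0.136814 = 0.0643025
  P(Z=B)·f_B = 0.53 × 0.147667 = 0.0782637
Normaliser: 0.0643025 + 0.0782637 = 0.142566
P(Class A | data) ≈ 0.451

0.451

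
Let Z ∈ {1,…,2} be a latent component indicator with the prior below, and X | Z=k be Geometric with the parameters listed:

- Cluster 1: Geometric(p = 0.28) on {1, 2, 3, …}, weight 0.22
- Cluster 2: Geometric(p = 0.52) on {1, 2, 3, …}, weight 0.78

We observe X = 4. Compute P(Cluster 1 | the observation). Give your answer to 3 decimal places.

0.339

P(component k | x) = P(Z=k)·f_k(x) / marginal(x), where marginal(x) = Σ_j P(Z=j)·f_j(x).
Geometric probabilities:
  f_1 = 0.28·(1−0.28)^3 = 0.28·0.373248 = 0.104509
  f_2 = 0.52·(1−0.52)^3 = 0.52·0.110592 = 0.0575078
Multiply by the mixture weights:
  P(Z=1)·f_1 = 0.22 × 0.104509 = 0.0229921
  P(Z=2)·f_2 = 0.78 × 0.0575078 = 0.0448561
Evidence: 0.0229921 + 0.0448561 = 0.0678482
So the posterior for Cluster 1 is 0.0229921 / 0.0678482 ≈ 0.339.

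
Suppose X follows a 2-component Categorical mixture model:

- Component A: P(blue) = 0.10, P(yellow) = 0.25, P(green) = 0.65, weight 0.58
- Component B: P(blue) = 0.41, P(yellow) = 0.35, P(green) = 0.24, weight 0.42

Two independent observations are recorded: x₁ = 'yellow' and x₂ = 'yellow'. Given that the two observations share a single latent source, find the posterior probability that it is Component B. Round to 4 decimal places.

By Bayes' theorem, P(k | x) = P(Z=k) f_k(x) / Σ_j P(Z=j) f_j(x).
Since both observations come from the same component, the likelihood for component k is f_k(x₁)·f_k(x₂).
  f_A = [0.25] × [0.25] = 0.0625
  f_B = [0.35] × [0.35] = 0.1225
Multiply by the mixture weights:
  P(Z=A)·f_A = 0.58 × 0.0625 = 0.03625
  P(Z=B)·f_B = 0.42 × 0.1225 = 0.05145
Marginal: 0.03625 + 0.05145 = 0.0877
So the posterior for Component B is 0.05145 / 0.0877 ≈ 0.5867.

0.5867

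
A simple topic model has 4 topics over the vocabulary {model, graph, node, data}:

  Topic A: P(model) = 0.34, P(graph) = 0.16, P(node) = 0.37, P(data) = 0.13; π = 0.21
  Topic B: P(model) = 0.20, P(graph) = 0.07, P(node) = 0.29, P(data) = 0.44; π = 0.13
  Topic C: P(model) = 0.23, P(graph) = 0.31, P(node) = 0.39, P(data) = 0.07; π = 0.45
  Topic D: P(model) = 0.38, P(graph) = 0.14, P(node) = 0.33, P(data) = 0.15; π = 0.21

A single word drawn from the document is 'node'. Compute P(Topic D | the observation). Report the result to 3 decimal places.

0.192

P(component k | x) = P(Z=k)·f_k(x) / marginal(x), where marginal(x) = Σ_j P(Z=j)·f_j(x).
Component likelihoods at x = 'node':
  f_A = 0.37
  f_B = 0.29
  f_C = 0.39
  f_D = 0.33
Prior × likelihood for each component:
  P(Z=A)·f_A = 0.21 × 0.37 = 0.0777
  P(Z=B)·f_B = 0.13 × 0.29 = 0.0377
  P(Z=C)·f_C = 0.45 × 0.39 = 0.1755
  P(Z=D)·f_D = 0.21 × 0.33 = 0.0693
Sum: 0.0777 + 0.0377 + 0.1755 + 0.0693 = 0.3602
P(Topic D | x) = 0.0693 / 0.3602 ≈ 0.192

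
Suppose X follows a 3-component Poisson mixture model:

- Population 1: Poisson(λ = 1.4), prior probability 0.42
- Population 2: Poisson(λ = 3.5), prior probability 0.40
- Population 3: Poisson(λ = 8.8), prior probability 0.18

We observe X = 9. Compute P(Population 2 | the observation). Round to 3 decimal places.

0.100

The responsibility of component k is π_k f_k(x) divided by Σ_j π_j f_j(x).
Poisson probabilities:
  p_1 = 1.40403e-05
  p_2 = 0.00655871
  p_3 = 0.131459
Weight by the priors:
  π_1·p_1 = 0.42 × 1.40403e-05 = 5.89693e-06
  π_2·p_2 = 0.40 × 0.00655871 = 0.00262349
  π_3·p_3 = 0.18 × 0.131459 = 0.0236626
Sum: 5.89693e-06 + 0.00262349 + 0.0236626 = 0.026292
So the posterior for Population 2 is 0.00262349 / 0.026292 ≈ 0.100.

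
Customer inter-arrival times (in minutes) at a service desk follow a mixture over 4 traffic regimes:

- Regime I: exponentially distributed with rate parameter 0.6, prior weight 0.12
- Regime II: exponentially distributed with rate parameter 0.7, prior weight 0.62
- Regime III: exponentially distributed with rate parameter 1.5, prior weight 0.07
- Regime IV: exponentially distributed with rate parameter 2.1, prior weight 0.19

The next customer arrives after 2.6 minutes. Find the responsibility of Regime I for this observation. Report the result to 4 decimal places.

The responsibility of component k is π_k f_k(x) divided by Σ_j π_j f_j(x).
Component likelihoods at x = 2.6 minutes:
  L_I = 0.6·e^(−0.6·2.6) = 0.6·e^(−1.5600) = 0.126082
  L_II = 0.7·e^(−0.7·2.6) = 0.7·e^(−1.8200) = 0.113418
  L_III = 1.5·e^(−1.5·2.6) = 1.5·e^(−3.9000) = 0.0303629
  L_IV = 2.1·e^(−2.1·2.6) = 2.1·e^(−5.4600) = 0.00893247
Weight by the priors:
  π_I·L_I = 0.12 × 0.126082 = 0.0151298
  π_II·L_II = 0.62 × 0.113418 = 0.0703192
  π_III·L_III = 0.07 × 0.0303629 = 0.0021254
  π_IV·L_IV = 0.19 × 0.00893247 = 0.00169717
Normaliser: 0.0151298 + 0.0703192 + 0.0021254 + 0.00169717 = 0.0892715
P(Regime I | data) = 0.0151298 / 0.0892715 ≈ 0.1695

0.1695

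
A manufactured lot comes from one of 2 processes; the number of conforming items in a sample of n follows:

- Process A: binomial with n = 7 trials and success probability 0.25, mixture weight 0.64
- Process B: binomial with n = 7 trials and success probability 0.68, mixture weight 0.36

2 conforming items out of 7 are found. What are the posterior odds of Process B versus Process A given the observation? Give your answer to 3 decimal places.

0.059

Only the two components matter; the odds are (π_i f_i(x)) / (π_j f_j(x)).
Binomial probabilities:
  L_A = C(7,2)·0.25^2·0.75^5 = 21·0.0625·0.237305 = 0.311462
  L_B = C(7,2)·0.68^2·0.32^5 = 21·0.4624·0.00335544 = 0.0325827
Odds = (0.36/0.64) × (0.0325827/0.311462) = 0.5625 × 0.104612 ≈ 0.059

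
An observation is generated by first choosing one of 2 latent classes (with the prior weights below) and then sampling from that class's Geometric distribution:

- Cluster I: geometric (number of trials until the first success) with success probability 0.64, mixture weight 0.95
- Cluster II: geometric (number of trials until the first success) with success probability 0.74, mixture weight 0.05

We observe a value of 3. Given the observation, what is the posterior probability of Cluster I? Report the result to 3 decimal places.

Posterior ∝ prior × likelihood, so P(k | x) ∝ π_k f_k(x); normalise over all components.
Geometric probabilities:
  L_I = 0.082944
  L_II = 0.050024
Multiply by the mixture weights:
  π_I·L_I = 0.95 × 0.082944 = 0.0787968
  π_II·L_II = 0.05 × 0.050024 = 0.0025012
Marginal: 0.0787968 + 0.0025012 = 0.081298
So the posterior for Cluster I is 0.0787968 / 0.081298 ≈ 0.969.

0.969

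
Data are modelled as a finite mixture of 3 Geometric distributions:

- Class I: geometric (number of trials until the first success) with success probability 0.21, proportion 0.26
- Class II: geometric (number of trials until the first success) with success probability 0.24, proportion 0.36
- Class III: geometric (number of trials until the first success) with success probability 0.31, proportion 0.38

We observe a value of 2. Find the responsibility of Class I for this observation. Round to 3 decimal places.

The responsibility of component k is π_k f_k(x) divided by Σ_j π_j f_j(x).
Component likelihoods at x = 2:
  p_I = 0.1659
  p_II = 0.1824
  p_III = 0.2139
Multiply by the mixture weights:
  π_I·p_I = 0.26 × 0.1659 = 0.043134
  π_II·p_II = 0.36 × 0.1824 = 0.065664
  π_III·p_III = 0.38 × 0.2139 = 0.081282
Evidence: 0.043134 + 0.065664 + 0.081282 = 0.19008
P(Class I | data) ≈ 0.227

0.227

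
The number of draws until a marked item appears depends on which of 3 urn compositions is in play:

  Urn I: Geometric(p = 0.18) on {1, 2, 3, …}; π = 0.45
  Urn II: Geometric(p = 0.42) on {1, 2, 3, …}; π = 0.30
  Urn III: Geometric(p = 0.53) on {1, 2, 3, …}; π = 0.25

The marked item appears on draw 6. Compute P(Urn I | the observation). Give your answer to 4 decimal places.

0.7264

Apply Bayes' rule: the posterior for each component is proportional to its prior times its likelihood at x.
Evaluate each component's likelihood at the observed value:
  L_I = 0.18·(1−0.18)^5 = 0.18·0.37074 = 0.0667332
  L_II = 0.42·(1−0.42)^5 = 0.42·0.0656357 = 0.027567
  L_III = 0.53·(1−0.53)^5 = 0.53·0.0229345 = 0.0121553
Weight by the priors:
  π_I·L_I = 0.45 × 0.0667332 = 0.0300299
  π_II·L_II = 0.30 × 0.027567 = 0.0082701
  π_III·L_III = 0.25 × 0.0121553 = 0.00303882
Denominator: 0.0300299 + 0.0082701 + 0.00303882 = 0.0413388
P(Urn I | the observation) ≈ 0.7264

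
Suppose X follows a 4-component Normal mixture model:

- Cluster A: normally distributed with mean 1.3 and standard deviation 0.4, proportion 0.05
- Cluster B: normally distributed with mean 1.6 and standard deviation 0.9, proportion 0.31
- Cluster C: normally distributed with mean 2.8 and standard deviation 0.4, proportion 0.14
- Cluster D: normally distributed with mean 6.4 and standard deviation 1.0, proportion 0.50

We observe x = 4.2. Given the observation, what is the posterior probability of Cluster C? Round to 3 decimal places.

0.015

P(component k | x) = π_k·f_k(x) / marginal(x), where marginal(x) = Σ_j π_j·f_j(x).
Evaluate each component's likelihood at the observed value:
  p_A = (1/(0.4·√(2π)))·exp(−(4.2−1.3)²/(2·0.4²)) = 0.997356·exp(-26.28125) = 3.84634e-12
  p_B = (1/(0.9·√(2π)))·exp(−(4.2−1.6)²/(2·0.9²)) = 0.443269·exp(-4.17284) = 0.00683009
  p_C = (1/(0.4·√(2π)))·exp(−(4.2−2.8)²/(2·0.4²)) = 0.997356·exp(-6.12500) = 0.00218171
  p_D = (1/(1.0·√(2π)))·exp(−(4.2−6.4)²/(2·1.0²)) = 0.398942·exp(-2.42000) = 0.0354746
Weight by the priors:
  π_A·p_A = 0.05 × 3.84634e-12 = 1.92317e-13
  π_B·p_B = 0.31 × 0.00683009 = 0.00211733
  π_C·p_C = 0.14 × 0.00218171 = 0.000305439
  π_D·p_D = 0.50 × 0.0354746 = 0.0177373
Marginal: 1.92317e-13 + 0.00211733 + 0.000305439 + 0.0177373 = 0.0201601
P(Cluster C | the observation) ≈ 0.015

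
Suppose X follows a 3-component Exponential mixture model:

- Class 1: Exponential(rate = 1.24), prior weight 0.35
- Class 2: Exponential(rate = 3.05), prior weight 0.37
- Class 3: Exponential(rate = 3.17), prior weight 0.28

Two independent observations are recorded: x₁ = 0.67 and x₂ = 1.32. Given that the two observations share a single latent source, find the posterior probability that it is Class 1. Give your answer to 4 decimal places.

0.7772

Posterior ∝ prior × likelihood, so P(k | x) ∝ π_k f_k(x); normalise over all components.
Since both observations come from the same component, the likelihood for component k is f_k(x₁)·f_k(x₂).
  p_1 = [0.540269] × [0.241306] = 0.13037
  p_2 = [0.395202] × [0.054429] = 0.0215104
  p_3 = [0.379019] × [0.0482834] = 0.0183003
Prior × likelihood for each component:
  π_1·p_1 = 0.35 × 0.13037 = 0.0456296
  π_2·p_2 = 0.37 × 0.0215104 = 0.00795886
  π_3·p_3 = 0.28 × 0.0183003 = 0.00512409
Evidence: 0.0456296 + 0.00795886 + 0.00512409 = 0.0587125
P(Class 1 | data) = 0.0456296 / 0.0587125 ≈ 0.7772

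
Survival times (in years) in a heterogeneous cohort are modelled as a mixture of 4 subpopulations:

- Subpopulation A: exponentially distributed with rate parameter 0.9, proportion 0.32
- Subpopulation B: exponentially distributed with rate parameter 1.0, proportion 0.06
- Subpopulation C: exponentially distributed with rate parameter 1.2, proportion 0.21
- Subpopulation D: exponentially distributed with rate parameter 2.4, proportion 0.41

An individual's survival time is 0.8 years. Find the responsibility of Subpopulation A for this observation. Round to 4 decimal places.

P(component k | x) = π_k·f_k(x) / marginal(x), where marginal(x) = Σ_j π_j·f_j(x).
Exponential densities:
  f_A = 0.438077
  f_B = 0.449329
  f_C = 0.459471
  f_D = 0.351857
Weight by the priors:
  π_A·f_A = 0.32 × 0.438077 = 0.140185
  π_B·f_B = 0.06 × 0.449329 = 0.0269597
  π_C·f_C = 0.21 × 0.459471 = 0.096489
  π_D·f_D = 0.41 × 0.351857 = 0.144261
Normaliser: 0.140185 + 0.0269597 + 0.096489 + 0.144261 = 0.407895
P(Subpopulation A | x) ≈ 0.3437

0.3437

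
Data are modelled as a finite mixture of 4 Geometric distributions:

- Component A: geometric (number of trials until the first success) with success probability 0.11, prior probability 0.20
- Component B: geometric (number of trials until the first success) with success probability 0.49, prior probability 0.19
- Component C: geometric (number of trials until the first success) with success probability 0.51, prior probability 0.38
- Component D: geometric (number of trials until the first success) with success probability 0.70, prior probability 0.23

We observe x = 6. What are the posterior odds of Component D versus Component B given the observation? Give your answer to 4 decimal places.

0.1218

The posterior odds equal the prior odds times the likelihood ratio: (π_i/π_j)·(f_i(x)/f_j(x)).
Evaluate each component's likelihood at the observed value:
  f_A = 0.0614247
  f_B = 0.0169062
  f_C = 0.0144062
  f_D = 0.001701
Odds = (0.23/0.19) × (0.001701/0.0169062) = 1.21053 × 0.100614 ≈ 0.1218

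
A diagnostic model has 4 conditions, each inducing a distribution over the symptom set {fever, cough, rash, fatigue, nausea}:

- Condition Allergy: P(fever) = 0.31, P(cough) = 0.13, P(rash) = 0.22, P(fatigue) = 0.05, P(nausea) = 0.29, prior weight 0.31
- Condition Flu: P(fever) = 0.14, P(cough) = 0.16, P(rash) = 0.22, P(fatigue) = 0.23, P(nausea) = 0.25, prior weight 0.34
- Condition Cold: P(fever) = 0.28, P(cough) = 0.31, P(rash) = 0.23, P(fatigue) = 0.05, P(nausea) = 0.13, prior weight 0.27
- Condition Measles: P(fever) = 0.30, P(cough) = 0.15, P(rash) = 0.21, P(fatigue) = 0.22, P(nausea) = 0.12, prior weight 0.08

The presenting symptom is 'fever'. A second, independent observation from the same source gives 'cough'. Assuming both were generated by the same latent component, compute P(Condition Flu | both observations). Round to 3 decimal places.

0.162

Posterior ∝ prior × likelihood, so P(k | x) ∝ w_k f_k(x); normalise over all components.
Since both observations come from the same component, the likelihood for component k is f_k(x₁)·f_k(x₂).
  f_Allergy = [0.31] × [0.13] = 0.0403
  f_Flu = [0.14] × [0.16] = 0.0224
  f_Cold = [0.28] × [0.31] = 0.0868
  f_Measles = [0.3] × [0.15] = 0.045
Multiply by the mixture weights:
  w_Allergy·f_Allergy = 0.31 × 0.0403 = 0.012493
  w_Flu·f_Flu = 0.34 × 0.0224 = 0.007616
  w_Cold·f_Cold = 0.27 × 0.0868 = 0.023436
  w_Measles·f_Measles = 0.08 × 0.045 = 0.0036
Sum: 0.012493 + 0.007616 + 0.023436 + 0.0036 = 0.047145
P(Condition Flu | x) ≈ 0.162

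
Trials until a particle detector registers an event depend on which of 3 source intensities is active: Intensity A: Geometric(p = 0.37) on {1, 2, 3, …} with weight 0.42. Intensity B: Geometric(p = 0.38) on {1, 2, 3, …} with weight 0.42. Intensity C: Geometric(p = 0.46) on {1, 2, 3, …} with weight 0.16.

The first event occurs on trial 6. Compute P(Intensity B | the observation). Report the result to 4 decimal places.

0.4375

Apply Bayes' rule: the posterior for each component is proportional to its prior times its likelihood at x.
Evaluate each component's likelihood at the observed value:
  L_A = 0.37·(1−0.37)^5 = 0.37·0.0992437 = 0.0367202
  L_B = 0.38·(1−0.38)^5 = 0.38·0.0916133 = 0.034813
  L_C = 0.46·(1−0.46)^5 = 0.46·0.0459165 = 0.0211216
Multiply by the mixture weights:
  w_A·L_A = 0.42 × 0.0367202 = 0.0154225
  w_B·L_B = 0.42 × 0.034813 = 0.0146215
  w_C·L_C = 0.16 × 0.0211216 = 0.00337945
Evidence: 0.0154225 + 0.0146215 + 0.00337945 = 0.0334234
P(Intensity B | x) = 0.0146215 / 0.0334234 ≈ 0.4375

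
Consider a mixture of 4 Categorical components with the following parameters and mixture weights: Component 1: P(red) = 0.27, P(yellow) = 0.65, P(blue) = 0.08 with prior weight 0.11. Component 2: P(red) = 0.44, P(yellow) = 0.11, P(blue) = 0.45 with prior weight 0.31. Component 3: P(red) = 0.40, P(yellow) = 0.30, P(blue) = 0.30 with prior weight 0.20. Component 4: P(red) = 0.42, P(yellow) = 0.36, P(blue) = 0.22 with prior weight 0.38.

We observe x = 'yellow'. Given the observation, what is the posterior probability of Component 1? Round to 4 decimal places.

0.2364

The responsibility of component k is w_k f_k(x) divided by Σ_j w_j f_j(x).
Categorical probabilities:
  f_1 = P(yellow | comp) = 0.65
  f_2 = P(yellow | comp) = 0.11
  f_3 = P(yellow | comp) = 0.30
  f_4 = P(yellow | comp) = 0.36
Prior × likelihood for each component:
  w_1·f_1 = 0.11 × 0.65 = 0.0715
  w_2·f_2 = 0.31 × 0.11 = 0.0341
  w_3·f_3 = 0.20 × 0.3 = 0.06
  w_4·f_4 = 0.38 × 0.36 = 0.1368
Normaliser: 0.0715 + 0.0341 + 0.06 + 0.1368 = 0.3024
P(Component 1 | data) = 0.0715 / 0.3024 ≈ 0.2364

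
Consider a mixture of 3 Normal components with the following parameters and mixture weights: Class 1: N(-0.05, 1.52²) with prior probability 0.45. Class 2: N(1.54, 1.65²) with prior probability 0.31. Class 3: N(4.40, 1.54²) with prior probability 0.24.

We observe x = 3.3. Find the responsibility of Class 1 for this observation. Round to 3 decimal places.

Posterior ∝ prior × likelihood, so P(k | x) ∝ π_k f_k(x); normalise over all components.
Component likelihoods at x = 3.3:
  p_1 = 0.0231366
  p_2 = 0.136887
  p_3 = 0.200724
Unnormalised posteriors:
  π_1·p_1 = 0.45 × 0.0231366 = 0.0104115
  π_2·p_2 = 0.31 × 0.136887 = 0.0424348
  π_3·p_3 = 0.24 × 0.200724 = 0.0481738
Sum: 0.0104115 + 0.0424348 + 0.0481738 = 0.10102
Responsibility of Class 1: 0.0104115 / 0.10102 ≈ 0.103

0.103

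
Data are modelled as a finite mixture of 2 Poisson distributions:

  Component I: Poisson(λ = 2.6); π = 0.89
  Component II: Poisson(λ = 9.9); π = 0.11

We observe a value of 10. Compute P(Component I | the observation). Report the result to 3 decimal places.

0.018

Apply Bayes' rule: the posterior for each component is proportional to its prior times its likelihood at x.
Evaluate each component's likelihood at the observed value:
  L_I = 0.000288938
  L_II = 0.125047
Prior × likelihood for each component:
  π_I·L_I = 0.89 × 0.000288938 = 0.000257155
  π_II·L_II = 0.11 × 0.125047 = 0.0137552
Sum: 0.000257155 + 0.0137552 = 0.0140123
P(Component I | data) ≈ 0.018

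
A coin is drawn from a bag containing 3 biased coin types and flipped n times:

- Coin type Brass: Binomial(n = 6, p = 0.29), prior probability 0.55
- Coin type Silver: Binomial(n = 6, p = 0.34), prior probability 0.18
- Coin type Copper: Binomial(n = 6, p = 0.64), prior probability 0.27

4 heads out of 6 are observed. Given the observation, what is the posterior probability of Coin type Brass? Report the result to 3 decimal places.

Posterior ∝ prior × likelihood, so P(k | x) ∝ w_k f_k(x); normalise over all components.
Binomial probabilities:
  L_Brass = 0.0534811
  L_Silver = 0.0873162
  L_Copper = 0.326149
Prior × likelihood for each component:
  w_Brass·L_Brass = 0.55 × 0.0534811 = 0.0294146
  w_Silver·L_Silver = 0.18 × 0.0873162 = 0.0157169
  w_Copper·L_Copper = 0.27 × 0.326149 = 0.0880603
Sum: 0.0294146 + 0.0157169 + 0.0880603 = 0.133192
So the posterior for Coin type Brass is 0.0294146 / 0.133192 ≈ 0.221.

0.221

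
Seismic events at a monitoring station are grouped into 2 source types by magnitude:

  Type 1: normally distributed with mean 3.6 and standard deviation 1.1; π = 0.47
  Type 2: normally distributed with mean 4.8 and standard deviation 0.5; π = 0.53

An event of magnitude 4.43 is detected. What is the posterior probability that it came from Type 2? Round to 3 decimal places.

0.715

The responsibility of component k is π_k f_k(x) divided by Σ_j π_j f_j(x).
Component likelihoods at x = 4.43:
  p_1 = (1/(1.1·√(2π)))·exp(−(4.43−3.6)²/(2·1.1²)) = 0.362675·exp(-0.28467) = 0.272827
  p_2 = (1/(0.5·√(2π)))·exp(−(4.43−4.8)²/(2·0.5²)) = 0.797885·exp(-0.27380) = 0.606779
Multiply by the mixture weights:
  π_1·p_1 = 0.47 × 0.272827 = 0.128229
  π_2·p_2 = 0.53 × 0.606779 = 0.321593
Denominator: 0.128229 + 0.321593 = 0.449821
P(Type 2 | data) = 0.321593 / 0.449821 ≈ 0.715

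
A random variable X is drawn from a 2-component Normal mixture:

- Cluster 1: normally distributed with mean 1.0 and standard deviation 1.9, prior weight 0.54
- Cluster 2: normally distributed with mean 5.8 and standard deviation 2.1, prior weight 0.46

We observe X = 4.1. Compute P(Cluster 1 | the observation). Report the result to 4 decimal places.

By Bayes' theorem, P(k | x) = w_k f_k(x) / Σ_j w_j f_j(x).
Evaluate each component's likelihood at the observed value:
  f_1 = 0.0554753
  f_2 = 0.136895
Unnormalised posteriors:
  w_1·f_1 = 0.54 × 0.0554753 = 0.0299567
  w_2·f_2 = 0.46 × 0.136895 = 0.0629717
Denominator: 0.0299567 + 0.0629717 = 0.0929284
P(Cluster 1 | data) = 0.0299567 / 0.0929284 ≈ 0.3224

0.3224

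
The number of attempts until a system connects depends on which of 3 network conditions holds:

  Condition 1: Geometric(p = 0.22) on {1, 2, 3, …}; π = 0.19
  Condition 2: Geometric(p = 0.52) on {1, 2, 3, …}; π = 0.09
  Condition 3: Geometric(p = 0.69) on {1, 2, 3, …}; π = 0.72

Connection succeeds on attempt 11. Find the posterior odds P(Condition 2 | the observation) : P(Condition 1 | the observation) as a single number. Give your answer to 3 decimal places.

0.009

Posterior odds = (π_i f_i(x)) / (π_j f_j(x)); the normalising sum cancels.
Evaluate each component's likelihood at the observed value:
  p_1 = 0.0183387
  p_2 = 0.00033761
  p_3 = 5.65544e-06
3.03849e-05 / 0.00348435 ≈ 0.009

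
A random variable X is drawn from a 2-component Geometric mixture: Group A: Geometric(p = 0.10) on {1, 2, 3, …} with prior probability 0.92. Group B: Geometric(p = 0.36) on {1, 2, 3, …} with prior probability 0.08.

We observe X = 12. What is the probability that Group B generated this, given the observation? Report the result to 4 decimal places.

0.0073

The responsibility of component k is w_k f_k(x) divided by Σ_j w_j f_j(x).
Evaluate each component's likelihood at the observed value:
  f_A = 0.0313811
  f_B = 0.00265633
Multiply by the mixture weights:
  w_A·f_A = 0.92 × 0.0313811 = 0.0288706
  w_B·f_B = 0.08 × 0.00265633 = 0.000212506
Evidence: 0.0288706 + 0.000212506 = 0.0290831
So the posterior for Group B is 0.000212506 / 0.0290831 ≈ 0.0073.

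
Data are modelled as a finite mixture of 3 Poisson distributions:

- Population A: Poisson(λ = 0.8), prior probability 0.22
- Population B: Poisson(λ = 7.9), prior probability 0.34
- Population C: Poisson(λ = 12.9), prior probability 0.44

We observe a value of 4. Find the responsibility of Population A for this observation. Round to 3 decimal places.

The responsibility of component k is w_k f_k(x) divided by Σ_j w_j f_j(x).
Poisson probabilities:
  f_A = e^(−0.8)·0.8^4/4! = 0.00766855
  f_B = e^(−7.9)·7.9^4/4! = 0.0601687
  f_C = e^(−12.9)·12.9^4/4! = 0.00288236
Unnormalised posteriors:
  w_A·f_A = 0.22 × 0.00766855 = 0.00168708
  w_B·f_B = 0.34 × 0.0601687 = 0.0204574
  w_C·f_C = 0.44 × 0.00288236 = 0.00126824
Sum: 0.00168708 + 0.0204574 + 0.00126824 = 0.0234127
Responsibility of Population A: 0.00168708 / 0.0234127 ≈ 0.072

0.072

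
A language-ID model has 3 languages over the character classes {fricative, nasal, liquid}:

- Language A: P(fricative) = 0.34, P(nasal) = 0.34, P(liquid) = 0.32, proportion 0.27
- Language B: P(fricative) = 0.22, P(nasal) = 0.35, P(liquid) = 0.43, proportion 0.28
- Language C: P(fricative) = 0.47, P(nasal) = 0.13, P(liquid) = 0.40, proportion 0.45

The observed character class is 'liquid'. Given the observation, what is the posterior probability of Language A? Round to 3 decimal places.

0.223

P(component k | x) = w_k·f_k(x) / marginal(x), where marginal(x) = Σ_j w_j·f_j(x).
Evaluate each component's likelihood at the observed value:
  f_A = P(liquid | comp) = 0.32
  f_B = P(liquid | comp) = 0.43
  f_C = P(liquid | comp) = 0.40
Multiply by the mixture weights:
  w_A·f_A = 0.27 × 0.32 = 0.0864
  w_B·f_B = 0.28 × 0.43 = 0.1204
  w_C·f_C = 0.45 × 0.4 = 0.18
Denominator: 0.0864 + 0.1204 + 0.18 = 0.3868
Responsibility of Language A: 0.0864 / 0.3868 ≈ 0.223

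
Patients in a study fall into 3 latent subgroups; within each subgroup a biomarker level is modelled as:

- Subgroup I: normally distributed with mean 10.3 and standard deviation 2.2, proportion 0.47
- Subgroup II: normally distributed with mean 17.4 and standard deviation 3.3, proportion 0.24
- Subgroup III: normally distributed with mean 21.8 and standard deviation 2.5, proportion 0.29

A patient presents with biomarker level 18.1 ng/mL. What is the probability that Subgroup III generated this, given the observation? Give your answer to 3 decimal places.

Apply Bayes' rule: the posterior for each component is proportional to its prior times its likelihood at x.
Evaluate each component's likelihood at the observed value:
  p_I = (1/(2.2·√(2π)))·exp(−(18.1−10.3)²/(2·2.2²)) = 0.181337·exp(-6.28512) = 0.000337981
  p_II = (1/(3.3·√(2π)))·exp(−(18.1−17.4)²/(2·3.3²)) = 0.120892·exp(-0.02250) = 0.118202
  p_III = (1/(2.5·√(2π)))·exp(−(18.1−21.8)²/(2·2.5²)) = 0.159577·exp(-1.09520) = 0.0533741
Weight by the priors:
  π_I·p_I = 0.47 × 0.000337981 = 0.000158851
  π_II·p_II = 0.24 × 0.118202 = 0.0283685
  π_III·p_III = 0.29 × 0.0533741 = 0.0154785
Evidence: 0.000158851 + 0.0283685 + 0.0154785 = 0.0440059
P(Subgroup III | the observation) = 0.0154785 / 0.0440059 ≈ 0.352

0.352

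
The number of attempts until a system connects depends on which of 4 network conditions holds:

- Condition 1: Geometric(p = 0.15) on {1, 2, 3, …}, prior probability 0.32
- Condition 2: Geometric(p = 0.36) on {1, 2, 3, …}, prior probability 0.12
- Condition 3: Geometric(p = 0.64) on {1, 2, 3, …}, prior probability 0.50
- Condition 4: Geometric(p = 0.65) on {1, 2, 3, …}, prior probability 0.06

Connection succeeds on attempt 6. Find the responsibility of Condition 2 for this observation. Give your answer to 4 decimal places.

0.1652

Posterior ∝ prior × likelihood, so P(k | x) ∝ w_k f_k(x); normalise over all components.
Evaluate each component's likelihood at the observed value:
  f_1 = 0.15·(1−0.15)^5 = 0.15·0.443705 = 0.0665558
  f_2 = 0.36·(1−0.36)^5 = 0.36·0.107374 = 0.0386547
  f_3 = 0.64·(1−0.64)^5 = 0.64·0.00604662 = 0.00386984
  f_4 = 0.65·(1−0.65)^5 = 0.65·0.00525219 = 0.00341392
Multiply by the mixture weights:
  w_1·f_1 = 0.32 × 0.0665558 = 0.0212979
  w_2·f_2 = 0.12 × 0.0386547 = 0.00463856
  w_3·f_3 = 0.50 × 0.00386984 = 0.00193492
  w_4·f_4 = 0.06 × 0.00341392 = 0.000204835
Marginal: 0.0212979 + 0.00463856 + 0.00193492 + 0.000204835 = 0.0280762
P(Condition 2 | the observation) = 0.00463856 / 0.0280762 ≈ 0.1652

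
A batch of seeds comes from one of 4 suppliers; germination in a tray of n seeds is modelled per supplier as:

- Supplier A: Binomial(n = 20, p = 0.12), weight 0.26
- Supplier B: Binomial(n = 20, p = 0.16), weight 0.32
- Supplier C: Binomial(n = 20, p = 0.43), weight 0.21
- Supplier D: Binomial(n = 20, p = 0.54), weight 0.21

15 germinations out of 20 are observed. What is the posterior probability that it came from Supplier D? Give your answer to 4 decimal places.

0.9125

Posterior ∝ prior × likelihood, so P(k | x) ∝ P(Z=k) f_k(x); normalise over all components.
Evaluate each component's likelihood at the observed value:
  p_A = C(20,15)·0.12^15·0.88^5 = 15504·1.5407e-14·0.527732 = 1.2606e-10
  p_B = C(20,15)·0.16^15·0.84^5 = 15504·1.15292e-12·0.418212 = 7.47549e-09
  p_C = C(20,15)·0.43^15·0.57^5 = 15504·3.17707e-06·0.0601692 = 0.00296377
  p_D = C(20,15)·0.54^15·0.46^5 = 15504·9.68069e-05·0.0205963 = 0.0309129
Multiply by the mixture weights:
  P(Z=A)·p_A = 0.26 × 1.2606e-10 = 3.27755e-11
  P(Z=B)·p_B = 0.32 × 7.47549e-09 = 2.39216e-09
  P(Z=C)·p_C = 0.21 × 0.00296377 = 0.000622392
  P(Z=D)·p_D = 0.21 × 0.0309129 = 0.0064917
Evidence: 3.27755e-11 + 2.39216e-09 + 0.000622392 + 0.0064917 = 0.0071141
Responsibility of Supplier D: 0.0064917 / 0.0071141 ≈ 0.9125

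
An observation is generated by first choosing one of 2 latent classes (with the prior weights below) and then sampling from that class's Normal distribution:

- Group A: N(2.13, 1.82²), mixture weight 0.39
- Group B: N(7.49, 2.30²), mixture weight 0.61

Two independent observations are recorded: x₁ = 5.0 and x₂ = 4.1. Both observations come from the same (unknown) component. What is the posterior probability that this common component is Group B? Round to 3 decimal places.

0.534

P(component k | x) = π_k·f_k(x) / marginal(x), where marginal(x) = Σ_j π_j·f_j(x).
Since both observations come from the same component, the likelihood for component k is f_k(x₁)·f_k(x₂).
  p_A = [0.063221] × [0.122018] = 0.00771409
  p_B = [0.0965332] × [0.0585393] = 0.00565098
Multiply by the mixture weights:
  π_A·p_A = 0.39 × 0.00771409 = 0.00300849
  π_B·p_B = 0.61 × 0.00565098 = 0.0034471
Denominator: 0.00300849 + 0.0034471 = 0.00645559
P(Group B | x₁, x₂) = 0.0034471 / 0.00645559 ≈ 0.534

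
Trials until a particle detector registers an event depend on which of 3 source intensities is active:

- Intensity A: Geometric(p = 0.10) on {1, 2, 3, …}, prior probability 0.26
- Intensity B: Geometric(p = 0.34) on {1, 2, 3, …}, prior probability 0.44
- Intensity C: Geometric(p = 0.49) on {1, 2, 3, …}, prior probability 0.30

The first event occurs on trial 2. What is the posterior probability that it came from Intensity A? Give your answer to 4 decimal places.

0.1187

Posterior ∝ prior × likelihood, so P(k | x) ∝ π_k f_k(x); normalise over all components.
Component likelihoods at x = 2:
  f_A = 0.10·(1−0.10)^1 = 0.10·0.9 = 0.09
  f_B = 0.34·(1−0.34)^1 = 0.34·0.66 = 0.2244
  f_C = 0.49·(1−0.49)^1 = 0.49·0.51 = 0.2499
Weight by the priors:
  π_A·f_A = 0.26 × 0.09 = 0.0234
  π_B·f_B = 0.44 × 0.2244 = 0.098736
  π_C·f_C = 0.30 × 0.2499 = 0.07497
Sum: 0.0234 + 0.098736 + 0.07497 = 0.197106
Responsibility of Intensity A: 0.0234 / 0.197106 ≈ 0.1187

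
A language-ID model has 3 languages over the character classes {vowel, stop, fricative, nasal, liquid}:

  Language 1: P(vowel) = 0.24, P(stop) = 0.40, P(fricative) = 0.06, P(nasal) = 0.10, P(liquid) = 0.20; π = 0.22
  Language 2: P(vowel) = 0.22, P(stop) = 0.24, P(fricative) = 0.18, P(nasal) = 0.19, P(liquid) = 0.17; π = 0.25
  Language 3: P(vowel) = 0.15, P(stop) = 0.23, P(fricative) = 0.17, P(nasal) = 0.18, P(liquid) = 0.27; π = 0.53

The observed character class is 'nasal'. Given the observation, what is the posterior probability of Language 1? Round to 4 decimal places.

P(component k | x) = P(Z=k)·f_k(x) / marginal(x), where marginal(x) = Σ_j P(Z=j)·f_j(x).
Categorical probabilities:
  f_1 = P(nasal | comp) = 0.10
  f_2 = P(nasal | comp) = 0.19
  f_3 = P(nasal | comp) = 0.18
Multiply by the mixture weights:
  P(Z=1)·f_1 = 0.22 × 0.1 = 0.022
  P(Z=2)·f_2 = 0.25 × 0.19 = 0.0475
  P(Z=3)·f_3 = 0.53 × 0.18 = 0.0954
Marginal: 0.022 + 0.0475 + 0.0954 = 0.1649
P(Language 1 | x) = 0.022 / 0.1649 ≈ 0.1334

0.1334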